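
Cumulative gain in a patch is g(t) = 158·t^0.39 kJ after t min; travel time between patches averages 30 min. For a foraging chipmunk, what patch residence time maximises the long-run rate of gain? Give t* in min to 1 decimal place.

19.2 min

By the marginal value theorem, leave when the instantaneous gain rate g'(t) equals the habitat-wide average g(t)/(T + t).
g'(t) = 0.39·158·t^-0.61. Setting 0.39·158·t^-0.61 = 158·t^0.39/(30+t) gives 0.39(30+t) = t, so 0.61·t = 0.39×30.
t* = 0.39×30/0.61 = 19.18 min.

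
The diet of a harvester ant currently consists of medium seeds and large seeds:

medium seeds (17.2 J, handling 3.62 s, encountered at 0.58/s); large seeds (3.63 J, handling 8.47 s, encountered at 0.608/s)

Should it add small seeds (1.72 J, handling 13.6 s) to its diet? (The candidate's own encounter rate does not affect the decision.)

No

On medium seeds and large seeds alone, R = ΣλE/(1+Σλh) = 12.18/8.249 = 1.477 J/s.
Profitability of small seeds: 1.72/13.6 = 0.1265 J/s.
Since 0.1265 < R, time spent handling small seeds is better spent searching.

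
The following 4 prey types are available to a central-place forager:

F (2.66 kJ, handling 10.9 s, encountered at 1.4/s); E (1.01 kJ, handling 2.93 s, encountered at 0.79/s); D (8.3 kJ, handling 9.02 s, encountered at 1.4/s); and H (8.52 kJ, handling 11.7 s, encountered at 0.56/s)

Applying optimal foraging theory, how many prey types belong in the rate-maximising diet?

E/h in descending order: D 0.92, H 0.728, E 0.345, F 0.244 kJ/s. The optimal diet is the largest prefix of this list for which every included type satisfies E_i/h_i > R on the types above it.
Rate on top 1: 0.8527. H: 0.728 < 0.8527 → exclude; stop.
Optimal diet: D — 1 of 4 types.

1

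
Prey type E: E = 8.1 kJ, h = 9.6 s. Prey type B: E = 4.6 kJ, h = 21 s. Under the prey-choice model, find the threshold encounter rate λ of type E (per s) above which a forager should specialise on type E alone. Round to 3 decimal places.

0.037 per s

Drop type B once their profitability E₂/h₂ falls below the rate achievable on type E alone: E₂/h₂ = λE₁/(1 + λh₁).
Solve for λ: λE₁h₂ = E₂(1 + λh₁) → λ(E₁h₂ − E₂h₁) = E₂ → λ = E₂/(E₁h₂ − E₂h₁).
λ = 4.6/(8.1×21 − 4.6×9.6) = 4.6/125.9 = 0.03653 per s.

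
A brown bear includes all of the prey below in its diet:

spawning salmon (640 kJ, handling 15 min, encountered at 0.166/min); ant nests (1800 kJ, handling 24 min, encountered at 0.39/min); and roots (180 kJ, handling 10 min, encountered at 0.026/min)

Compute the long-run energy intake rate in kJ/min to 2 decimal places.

62.01 kJ/min

Energy encountered per unit search time: 0.166×640 + 0.39×1800 + 0.026×180 = 812.9 kJ/min.
Handling time per unit search time: 0.166×15 + 0.39×24 + 0.026×10 = 12.11.
Rate = 812.9/(1 + 12.11) = 62.01 kJ/min.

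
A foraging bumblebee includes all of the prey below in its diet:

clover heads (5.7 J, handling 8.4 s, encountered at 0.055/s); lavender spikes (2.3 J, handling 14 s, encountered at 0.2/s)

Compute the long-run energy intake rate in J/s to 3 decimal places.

Energy encountered per unit search time: 0.055×5.7 + 0.2×2.3 = 0.7735 J/s.
Handling time per unit search time: 0.055×8.4 + 0.2×14 = 3.262.
Rate = 0.7735/(1 + 3.262) = 0.1815 J/s.

0.181 J/s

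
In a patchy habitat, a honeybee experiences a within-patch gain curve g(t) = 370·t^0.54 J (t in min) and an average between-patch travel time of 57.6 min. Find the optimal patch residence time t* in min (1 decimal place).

By the marginal value theorem, leave when the instantaneous gain rate g'(t) equals the habitat-wide average g(t)/(T + t).
g'(t) = 0.54·370·t^-0.46. Setting 0.54·370·t^-0.46 = 370·t^0.54/(57.6+t) gives 0.54(57.6+t) = t, so 0.46·t = 0.54×57.6.
t* = 0.54×57.6/0.46 = 67.62 min.

67.6 min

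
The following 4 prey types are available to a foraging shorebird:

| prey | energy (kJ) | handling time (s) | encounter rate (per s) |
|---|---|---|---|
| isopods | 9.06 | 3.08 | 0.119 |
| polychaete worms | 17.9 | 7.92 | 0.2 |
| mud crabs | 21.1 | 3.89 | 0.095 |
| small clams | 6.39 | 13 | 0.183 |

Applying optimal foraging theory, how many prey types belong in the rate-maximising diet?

3

E/h in descending order: mud crabs 5.42, isopods 2.94, polychaete worms 2.26, small clams 0.492 kJ/s. The optimal diet is the largest prefix of this list for which every included type satisfies E_i/h_i > R on the types above it.
Rate on top 1: 1.464. isopods: 2.94 > 1.464 → include.
Rate on top 2: 1.776. polychaete worms: 2.26 > 1.776 → include.
Rate on top 3: 2.007. small clams: 0.492 < 2.007 → exclude; stop.
Optimal diet: mud crabs, isopods, polychaete worms — 3 of 4 types.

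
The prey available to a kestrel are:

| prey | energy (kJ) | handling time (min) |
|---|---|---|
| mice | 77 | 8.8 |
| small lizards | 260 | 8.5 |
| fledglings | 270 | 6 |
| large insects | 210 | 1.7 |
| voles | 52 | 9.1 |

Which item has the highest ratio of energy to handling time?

large insects

Profitability E/h (kJ/min): mice = 77/8.8 = 8.75, small lizards = 260/8.5 = 30.6, fledglings = 270/6 = 45, large insects = 210/1.7 = 124, voles = 52/9.1 = 5.71.
Ranked: large insects > fledglings > small lizards > mice > voles.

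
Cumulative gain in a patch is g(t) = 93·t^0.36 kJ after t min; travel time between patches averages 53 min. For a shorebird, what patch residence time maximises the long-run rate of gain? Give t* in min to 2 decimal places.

29.81 min

Maximise g(t)/(T+t): set derivative to zero → g'(t)(T+t) = g(t).
g'(t) = 0.36·93·t^-0.64. Setting 0.36·93·t^-0.64 = 93·t^0.36/(53+t) gives 0.36(53+t) = t, so 0.64·t = 0.36×53.
t* = 0.36×53/0.64 = 29.81 min.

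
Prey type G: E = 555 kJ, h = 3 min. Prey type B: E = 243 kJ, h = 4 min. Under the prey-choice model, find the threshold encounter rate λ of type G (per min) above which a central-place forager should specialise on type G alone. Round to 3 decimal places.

0.163 per min

Drop type B once their profitability E₂/h₂ falls below the rate achievable on type G alone: E₂/h₂ = λE₁/(1 + λh₁).
Solve for λ: λE₁h₂ = E₂(1 + λh₁) → λ(E₁h₂ − E₂h₁) = E₂ → λ = E₂/(E₁h₂ − E₂h₁).
λ = 243/(555×4 − 243×3) = 243/1491 = 0.163 per min.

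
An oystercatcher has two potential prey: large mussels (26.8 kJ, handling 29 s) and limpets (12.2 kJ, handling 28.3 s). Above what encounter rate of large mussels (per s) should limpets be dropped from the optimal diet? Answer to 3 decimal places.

Drop limpets once their profitability E₂/h₂ falls below the rate achievable on large mussels alone: E₂/h₂ = λE₁/(1 + λh₁).
Solve for λ: λE₁h₂ = E₂(1 + λh₁) → λ(E₁h₂ − E₂h₁) = E₂ → λ = E₂/(E₁h₂ − E₂h₁).
λ = 12.2/(26.8×28.3 − 12.2×29) = 12.2/404.6 = 0.03015 per s.

0.030 per s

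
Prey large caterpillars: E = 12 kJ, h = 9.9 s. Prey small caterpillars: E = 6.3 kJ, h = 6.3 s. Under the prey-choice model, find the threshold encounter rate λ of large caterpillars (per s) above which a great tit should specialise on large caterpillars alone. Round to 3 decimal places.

0.476 per s

At the threshold, the rate on large caterpillars alone equals the profitability of small caterpillars: λ·12/(1 + λ·9.9) = 6.3/6.3 = 1.
Rearranging, λ(12 − 1×9.9) = 1, so λ = 1/2.1 = 0.4762 per s.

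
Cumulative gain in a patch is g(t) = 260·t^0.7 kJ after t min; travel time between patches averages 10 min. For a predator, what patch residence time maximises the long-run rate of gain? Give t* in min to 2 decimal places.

Maximise g(t)/(T+t): set derivative to zero → g'(t)(T+t) = g(t).
g'(t) = 0.7·260·t^-0.3. Setting 0.7·260·t^-0.3 = 260·t^0.7/(10+t) gives 0.7(10+t) = t, so 0.30·t = 0.7×10.
t* = 0.7×10/0.30 = 23.33 min.

23.33 min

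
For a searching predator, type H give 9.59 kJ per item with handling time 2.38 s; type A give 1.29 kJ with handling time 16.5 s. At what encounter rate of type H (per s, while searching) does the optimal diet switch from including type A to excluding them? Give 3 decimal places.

The zero-one rule: include type A iff E₂/h₂ > λE₁/(1+λh₁). Equality gives the switch point.
λE₁h₂ = E₂ + λE₂h₁ ⇒ λ = E₂/(E₁h₂ − E₂h₁) = 1.29/(158.2 − 3.07) = 0.008314 per s.

0.008 per s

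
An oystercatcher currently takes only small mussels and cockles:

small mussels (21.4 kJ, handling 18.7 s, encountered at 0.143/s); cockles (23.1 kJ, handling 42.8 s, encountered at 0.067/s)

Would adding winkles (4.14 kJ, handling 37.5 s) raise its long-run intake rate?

On small mussels and cockles alone, R = ΣλE/(1+Σλh) = 4.608/6.542 = 0.7044 kJ/s.
winkles: E/h = 4.14/37.5 = 0.1104 kJ/s.
Since 0.1104 < R, time spent handling winkles is better spent searching.

No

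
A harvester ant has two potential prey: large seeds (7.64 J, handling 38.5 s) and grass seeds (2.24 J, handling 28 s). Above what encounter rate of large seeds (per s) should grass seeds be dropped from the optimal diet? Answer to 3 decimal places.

0.018 per s

At the threshold, the rate on large seeds alone equals the profitability of grass seeds: λ·7.64/(1 + λ·38.5) = 2.24/28 = 0.08.
Rearranging, λ(7.64 − 0.08×38.5) = 0.08, so λ = 0.08/4.56 = 0.01754 per s.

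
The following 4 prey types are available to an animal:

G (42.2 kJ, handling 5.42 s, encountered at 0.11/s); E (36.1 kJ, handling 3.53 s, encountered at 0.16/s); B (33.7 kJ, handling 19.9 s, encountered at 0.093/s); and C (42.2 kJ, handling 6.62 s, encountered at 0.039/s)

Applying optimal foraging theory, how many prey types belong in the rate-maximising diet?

3

Profitabilities (E/h, kJ/s): E 10.2, G 7.79, C 6.37, B 1.69. Add prey in this order while the next type's profitability exceeds the intake rate on those already taken.
Rate on top 1: 3.691. G: 7.79 > 3.691 → include.
Rate on top 2: 4.821. C: 6.37 > 4.821 → include.
Rate on top 3: 4.987. B: 1.69 < 4.987 → exclude; stop.
Optimal diet: E, G, C — 3 of 4 types.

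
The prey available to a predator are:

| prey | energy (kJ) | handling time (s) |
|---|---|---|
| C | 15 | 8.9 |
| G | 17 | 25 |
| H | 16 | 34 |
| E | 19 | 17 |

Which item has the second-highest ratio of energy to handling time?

Profitability E/h (kJ/s): C = 15/8.9 = 1.69, G = 17/25 = 0.68, H = 16/34 = 0.471, E = 19/17 = 1.12.
Ranked: C > E > G > H.

E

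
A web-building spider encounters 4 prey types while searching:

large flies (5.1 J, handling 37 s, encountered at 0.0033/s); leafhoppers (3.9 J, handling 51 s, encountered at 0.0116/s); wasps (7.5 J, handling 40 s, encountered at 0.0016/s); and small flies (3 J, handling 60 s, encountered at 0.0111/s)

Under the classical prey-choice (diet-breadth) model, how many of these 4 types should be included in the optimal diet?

4

Rank by E/h (J/s): wasps 0.188, large flies 0.138, leafhoppers 0.0765, small flies 0.05. Include each in turn until the next type's E/h falls below the running intake rate.
Rate on top 1: 0.01128. large flies: 0.138 > 0.01128 → include.
Rate on top 2: 0.02431. leafhoppers: 0.0765 > 0.02431 → include.
Rate on top 3: 0.04167. small flies: 0.05 > 0.04167 → include.
Optimal diet: wasps, large flies, leafhoppers, small flies — 4 of 4 types.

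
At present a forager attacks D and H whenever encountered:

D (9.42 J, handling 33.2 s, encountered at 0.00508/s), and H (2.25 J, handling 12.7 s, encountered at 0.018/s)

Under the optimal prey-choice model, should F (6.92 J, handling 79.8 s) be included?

Yes

Current rate: (0.00508×9.42 + 0.018×2.25)/(1 + 0.00508×33.2 + 0.018×12.7) = 0.06323 J/s.
Profitability of F: 6.92/79.8 = 0.08672 J/s.
Since 0.08672 > R, including F increases the long-run rate.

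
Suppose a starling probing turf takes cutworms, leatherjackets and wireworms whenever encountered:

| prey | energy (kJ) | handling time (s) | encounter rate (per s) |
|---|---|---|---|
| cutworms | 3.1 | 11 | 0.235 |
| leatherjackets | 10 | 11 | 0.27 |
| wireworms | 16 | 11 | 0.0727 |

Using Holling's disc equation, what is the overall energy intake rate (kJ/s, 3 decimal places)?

R = (0.235×3.1 + 0.27×10 + 0.0727×16) / (1 + 0.235×11 + 0.27×11 + 0.0727×11) = 4.592/7.355 = 0.6243 kJ/s.

0.624 kJ/s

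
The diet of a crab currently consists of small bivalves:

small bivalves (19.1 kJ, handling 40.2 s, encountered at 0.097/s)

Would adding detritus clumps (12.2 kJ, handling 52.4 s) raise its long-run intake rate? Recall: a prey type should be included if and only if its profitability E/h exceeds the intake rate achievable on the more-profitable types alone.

On small bivalves alone, R = ΣλE/(1+Σλh) = 1.853/4.899 = 0.3781 kJ/s.
detritus clumps: E/h = 12.2/52.4 = 0.2328 kJ/s.
0.2328 < 0.3781, so adding detritus clumps would lower the average — exclude it.

No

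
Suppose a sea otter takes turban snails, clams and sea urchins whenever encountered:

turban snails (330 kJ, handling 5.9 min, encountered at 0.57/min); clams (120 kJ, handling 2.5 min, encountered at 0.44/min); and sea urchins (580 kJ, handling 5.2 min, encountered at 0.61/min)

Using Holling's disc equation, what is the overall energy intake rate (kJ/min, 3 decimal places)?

68.871 kJ/min

Energy encountered per unit search time: 0.57×330 + 0.44×120 + 0.61×580 = 594.7 kJ/min.
Handling time per unit search time: 0.57×5.9 + 0.44×2.5 + 0.61×5.2 = 7.635.
Rate = 594.7/(1 + 7.635) = 68.87 kJ/min.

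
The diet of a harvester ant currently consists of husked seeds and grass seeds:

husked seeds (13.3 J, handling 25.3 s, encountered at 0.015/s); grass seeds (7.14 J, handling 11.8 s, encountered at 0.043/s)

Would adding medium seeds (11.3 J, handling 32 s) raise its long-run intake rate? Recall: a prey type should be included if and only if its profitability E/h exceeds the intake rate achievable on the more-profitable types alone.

On husked seeds and grass seeds alone, R = ΣλE/(1+Σλh) = 0.5065/1.887 = 0.2684 J/s.
medium seeds: E/h = 11.3/32 = 0.3531 J/s.
Since 0.3531 > R, including medium seeds increases the long-run rate.

Yes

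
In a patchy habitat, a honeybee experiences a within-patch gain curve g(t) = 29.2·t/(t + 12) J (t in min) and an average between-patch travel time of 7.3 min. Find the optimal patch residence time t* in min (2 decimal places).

9.36 min

By the marginal value theorem, leave when the instantaneous gain rate g'(t) equals the habitat-wide average g(t)/(T + t).
g'(t) = 29.2·12/(t + 12)². Setting 29.2·12/(t+12)² = 29.2t/[(t+12)(7.3+t)] gives 12(7.3+t) = t(t+12), so t² = 12×7.3 = 87.6.
t* = √87.6 = 9.359 min.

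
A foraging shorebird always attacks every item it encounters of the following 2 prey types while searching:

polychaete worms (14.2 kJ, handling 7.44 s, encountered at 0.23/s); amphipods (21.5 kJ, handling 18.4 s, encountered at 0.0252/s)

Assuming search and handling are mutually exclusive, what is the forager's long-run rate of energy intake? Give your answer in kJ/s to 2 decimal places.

R = (0.23×14.2 + 0.0252×21.5) / (1 + 0.23×7.44 + 0.0252×18.4) = 3.808/3.175 = 1.199 kJ/s.

1.20 kJ/s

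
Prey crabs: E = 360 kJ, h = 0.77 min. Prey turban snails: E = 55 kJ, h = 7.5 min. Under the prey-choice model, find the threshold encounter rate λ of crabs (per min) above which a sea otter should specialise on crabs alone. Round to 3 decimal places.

At the threshold, the rate on crabs alone equals the profitability of turban snails: λ·360/(1 + λ·0.77) = 55/7.5 = 7.333.
Rearranging, λ(360 − 7.333×0.77) = 7.333, so λ = 7.333/354.4 = 0.02069 per min.

0.021 per min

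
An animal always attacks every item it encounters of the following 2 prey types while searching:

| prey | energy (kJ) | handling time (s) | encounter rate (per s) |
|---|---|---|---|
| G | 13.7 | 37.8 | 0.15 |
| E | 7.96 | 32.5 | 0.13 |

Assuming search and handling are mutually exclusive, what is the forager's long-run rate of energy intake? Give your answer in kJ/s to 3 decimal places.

Energy encountered per unit search time: 0.15×13.7 + 0.13×7.96 = 3.09 kJ/s.
Handling time per unit search time: 0.15×37.8 + 0.13×32.5 = 9.895.
Rate = 3.09/(1 + 9.895) = 0.2836 kJ/s.

0.284 kJ/s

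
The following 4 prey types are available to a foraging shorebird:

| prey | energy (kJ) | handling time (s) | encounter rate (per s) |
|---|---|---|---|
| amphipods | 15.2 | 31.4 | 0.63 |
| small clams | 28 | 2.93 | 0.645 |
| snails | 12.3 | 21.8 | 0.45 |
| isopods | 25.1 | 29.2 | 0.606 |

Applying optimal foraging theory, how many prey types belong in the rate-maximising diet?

Rank by E/h (kJ/s): small clams 9.56, isopods 0.86, snails 0.564, amphipods 0.484. Include each in turn until the next type's E/h falls below the running intake rate.
Rate on top 1: 6.249. isopods: 0.86 < 6.249 → exclude; stop.
Optimal diet: small clams — 1 of 4 types.

1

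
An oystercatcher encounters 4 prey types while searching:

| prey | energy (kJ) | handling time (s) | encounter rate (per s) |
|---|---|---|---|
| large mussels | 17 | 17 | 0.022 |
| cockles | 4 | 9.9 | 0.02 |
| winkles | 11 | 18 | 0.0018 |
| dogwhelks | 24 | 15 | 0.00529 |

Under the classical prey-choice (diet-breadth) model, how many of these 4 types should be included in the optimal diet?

Rank by E/h (kJ/s): dogwhelks 1.6, large mussels 1, winkles 0.611, cockles 0.404. Include each in turn until the next type's E/h falls below the running intake rate.
Rate on top 1: 0.1176. large mussels: 1 > 0.1176 → include.
Rate on top 2: 0.3447. winkles: 0.611 > 0.3447 → include.
Rate on top 3: 0.3505. cockles: 0.404 > 0.3505 → include.
Optimal diet: dogwhelks, large mussels, winkles, cockles — 4 of 4 types.

4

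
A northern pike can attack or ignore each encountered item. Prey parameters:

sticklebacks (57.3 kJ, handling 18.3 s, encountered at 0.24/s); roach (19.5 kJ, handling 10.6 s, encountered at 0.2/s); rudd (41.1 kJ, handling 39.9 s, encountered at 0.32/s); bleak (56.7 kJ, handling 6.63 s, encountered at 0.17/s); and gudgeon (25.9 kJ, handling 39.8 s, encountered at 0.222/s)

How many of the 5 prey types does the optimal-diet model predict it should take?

1

Rank by E/h (kJ/s): bleak 8.55, sticklebacks 3.13, roach 1.84, rudd 1.03, gudgeon 0.651. Include each in turn until the next type's E/h falls below the running intake rate.
Rate on top 1: 4.532. sticklebacks: 3.13 < 4.532 → exclude; stop.
Optimal diet: bleak — 1 of 5 types.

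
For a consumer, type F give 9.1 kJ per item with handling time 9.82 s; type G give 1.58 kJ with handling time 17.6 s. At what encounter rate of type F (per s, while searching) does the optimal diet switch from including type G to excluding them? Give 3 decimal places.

Drop type G once their profitability E₂/h₂ falls below the rate achievable on type F alone: E₂/h₂ = λE₁/(1 + λh₁).
Solve for λ: λE₁h₂ = E₂(1 + λh₁) → λ(E₁h₂ − E₂h₁) = E₂ → λ = E₂/(E₁h₂ − E₂h₁).
λ = 1.58/(9.1×17.6 − 1.58×9.82) = 1.58/144.6 = 0.01092 per s.

0.011 per s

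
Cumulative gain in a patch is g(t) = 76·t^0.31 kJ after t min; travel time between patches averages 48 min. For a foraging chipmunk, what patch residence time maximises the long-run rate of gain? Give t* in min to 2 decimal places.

By the marginal value theorem, leave when the instantaneous gain rate g'(t) equals the habitat-wide average g(t)/(T + t).
g'(t) = 0.31·76·t^-0.69. Setting 0.31·76·t^-0.69 = 76·t^0.31/(48+t) gives 0.31(48+t) = t, so 0.69·t = 0.31×48.
t* = 0.31×48/0.69 = 21.57 min.

21.57 min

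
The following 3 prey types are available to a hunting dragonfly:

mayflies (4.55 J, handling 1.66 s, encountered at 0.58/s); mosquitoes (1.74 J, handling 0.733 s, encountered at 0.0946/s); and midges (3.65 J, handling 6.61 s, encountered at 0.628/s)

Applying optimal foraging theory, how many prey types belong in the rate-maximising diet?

2

Profitabilities (E/h, J/s): mayflies 2.74, mosquitoes 2.37, midges 0.552. Add prey in this order while the next type's profitability exceeds the intake rate on those already taken.
Rate on top 1: 1.345. mosquitoes: 2.37 > 1.345 → include.
Rate on top 2: 1.38. midges: 0.552 < 1.38 → exclude; stop.
Optimal diet: mayflies, mosquitoes — 2 of 3 types.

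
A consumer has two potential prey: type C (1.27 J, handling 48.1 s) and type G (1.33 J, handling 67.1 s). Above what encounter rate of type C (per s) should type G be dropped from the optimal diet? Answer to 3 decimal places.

Drop type G once their profitability E₂/h₂ falls below the rate achievable on type C alone: E₂/h₂ = λE₁/(1 + λh₁).
Solve for λ: λE₁h₂ = E₂(1 + λh₁) → λ(E₁h₂ − E₂h₁) = E₂ → λ = E₂/(E₁h₂ − E₂h₁).
λ = 1.33/(1.27×67.1 − 1.33×48.1) = 1.33/21.24 = 0.06261 per s.

0.063 per s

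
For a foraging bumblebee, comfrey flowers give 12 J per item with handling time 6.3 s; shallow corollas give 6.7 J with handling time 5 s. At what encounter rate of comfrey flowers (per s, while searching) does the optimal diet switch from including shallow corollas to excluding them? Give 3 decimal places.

At the threshold, the rate on comfrey flowers alone equals the profitability of shallow corollas: λ·12/(1 + λ·6.3) = 6.7/5 = 1.34.
Rearranging, λ(12 − 1.34×6.3) = 1.34, so λ = 1.34/3.558 = 0.3766 per s.

0.377 per s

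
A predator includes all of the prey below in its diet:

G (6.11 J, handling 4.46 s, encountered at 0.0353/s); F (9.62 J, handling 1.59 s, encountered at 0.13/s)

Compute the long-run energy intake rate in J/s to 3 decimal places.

1.075 J/s

R = Σλ_iE_i / (1 + Σλ_ih_i)
Numerator: 0.0353×6.11 + 0.13×9.62 = 1.466
Denominator: 1 + 0.0353×4.46 + 0.13×1.59 = 1.364
R = 1.466/1.364 = 1.075 J/s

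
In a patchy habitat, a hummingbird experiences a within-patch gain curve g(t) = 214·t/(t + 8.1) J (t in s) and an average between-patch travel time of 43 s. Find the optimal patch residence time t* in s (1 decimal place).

18.7 s

Optimal t* satisfies g'(t*) = g(t*)/(T + t*).
g'(t) = 214·8.1/(t + 8.1)². Setting 214·8.1/(t+8.1)² = 214t/[(t+8.1)(43+t)] gives 8.1(43+t) = t(t+8.1), so t² = 8.1×43 = 348.3.
t* = √348.3 = 18.66 s.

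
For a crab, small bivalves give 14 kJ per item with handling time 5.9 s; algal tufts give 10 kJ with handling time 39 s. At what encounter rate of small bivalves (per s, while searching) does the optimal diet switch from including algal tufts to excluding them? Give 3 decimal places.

0.021 per s

At the threshold, the rate on small bivalves alone equals the profitability of algal tufts: λ·14/(1 + λ·5.9) = 10/39 = 0.2564.
Rearranging, λ(14 − 0.2564×5.9) = 0.2564, so λ = 0.2564/12.49 = 0.02053 per s.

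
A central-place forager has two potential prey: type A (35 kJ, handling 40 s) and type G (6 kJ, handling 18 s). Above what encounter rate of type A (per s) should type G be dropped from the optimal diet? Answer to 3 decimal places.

Drop type G once their profitability E₂/h₂ falls below the rate achievable on type A alone: E₂/h₂ = λE₁/(1 + λh₁).
Solve for λ: λE₁h₂ = E₂(1 + λh₁) → λ(E₁h₂ − E₂h₁) = E₂ → λ = E₂/(E₁h₂ − E₂h₁).
λ = 6/(35×18 − 6×40) = 6/390 = 0.01538 per s.

0.015 per s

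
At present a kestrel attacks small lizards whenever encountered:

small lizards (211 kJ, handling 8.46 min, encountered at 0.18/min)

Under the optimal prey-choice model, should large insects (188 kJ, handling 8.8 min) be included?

Yes

Intake rate on the current diet: R = (0.18×211) / (1 + 0.18×8.46) = 37.98/2.523 = 15.05 kJ/min.
large insects: E/h = 188/8.8 = 21.36 kJ/min.
21.36 > 15.05, so adding large insects raises the average — include it.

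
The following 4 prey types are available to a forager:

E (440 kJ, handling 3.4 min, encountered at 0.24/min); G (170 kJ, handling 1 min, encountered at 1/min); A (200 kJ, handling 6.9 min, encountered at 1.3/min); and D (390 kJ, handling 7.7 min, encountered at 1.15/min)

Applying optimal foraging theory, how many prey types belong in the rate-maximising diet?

Profitabilities (E/h, kJ/min): G 170, E 129, D 50.6, A 29. Add prey in this order while the next type's profitability exceeds the intake rate on those already taken.
Rate on top 1: 85. E: 129 > 85 → include.
Rate on top 2: 97.87. D: 50.6 < 97.87 → exclude; stop.
Optimal diet: G, E — 2 of 4 types.

2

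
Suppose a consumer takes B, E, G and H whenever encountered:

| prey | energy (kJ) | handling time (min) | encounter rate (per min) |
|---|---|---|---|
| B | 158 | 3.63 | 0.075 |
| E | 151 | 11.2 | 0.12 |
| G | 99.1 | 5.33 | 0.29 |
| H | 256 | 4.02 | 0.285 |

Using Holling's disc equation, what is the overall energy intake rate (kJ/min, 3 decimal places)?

Energy encountered per unit search time: 0.075×158 + 0.12×151 + 0.29×99.1 + 0.285×256 = 131.7 kJ/min.
Handling time per unit search time: 0.075×3.63 + 0.12×11.2 + 0.29×5.33 + 0.285×4.02 = 4.308.
Rate = 131.7/(1 + 4.308) = 24.81 kJ/min.

24.807 kJ/min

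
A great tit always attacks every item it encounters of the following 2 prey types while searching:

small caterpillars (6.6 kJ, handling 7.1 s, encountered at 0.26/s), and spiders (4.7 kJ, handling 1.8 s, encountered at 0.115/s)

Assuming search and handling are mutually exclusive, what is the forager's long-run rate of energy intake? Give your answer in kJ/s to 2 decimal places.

R = Σλ_iE_i / (1 + Σλ_ih_i)
Numerator: 0.26×6.6 + 0.115×4.7 = 2.256
Denominator: 1 + 0.26×7.1 + 0.115×1.8 = 3.053
R = 2.256/3.053 = 0.7391 kJ/s

0.74 kJ/s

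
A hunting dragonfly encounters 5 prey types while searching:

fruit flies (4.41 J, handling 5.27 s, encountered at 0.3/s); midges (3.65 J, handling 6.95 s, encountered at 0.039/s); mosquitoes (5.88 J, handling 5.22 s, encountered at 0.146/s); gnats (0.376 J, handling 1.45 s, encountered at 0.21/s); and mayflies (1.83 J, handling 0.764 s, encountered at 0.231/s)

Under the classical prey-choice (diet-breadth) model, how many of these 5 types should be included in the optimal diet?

E/h in descending order: mayflies 2.4, mosquitoes 1.13, fruit flies 0.837, midges 0.525, gnats 0.259 J/s. The optimal diet is the largest prefix of this list for which every included type satisfies E_i/h_i > R on the types above it.
Rate on top 1: 0.3593. mosquitoes: 1.13 > 0.3593 → include.
Rate on top 2: 0.6609. fruit flies: 0.837 > 0.6609 → include.
Rate on top 3: 0.7399. midges: 0.525 < 0.7399 → exclude; stop.
Optimal diet: mayflies, mosquitoes, fruit flies — 3 of 5 types.

3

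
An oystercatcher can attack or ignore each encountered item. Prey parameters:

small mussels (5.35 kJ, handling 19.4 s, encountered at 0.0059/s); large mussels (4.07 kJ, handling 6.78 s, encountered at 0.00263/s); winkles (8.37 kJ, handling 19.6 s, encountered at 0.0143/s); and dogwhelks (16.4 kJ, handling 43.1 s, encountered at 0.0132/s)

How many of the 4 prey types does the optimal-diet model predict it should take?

Rank by E/h (kJ/s): large mussels 0.6, winkles 0.427, dogwhelks 0.381, small mussels 0.276. Include each in turn until the next type's E/h falls below the running intake rate.
Rate on top 1: 0.01052. winkles: 0.427 > 0.01052 → include.
Rate on top 2: 0.1004. dogwhelks: 0.381 > 0.1004 → include.
Rate on top 3: 0.1858. small mussels: 0.276 > 0.1858 → include.
Optimal diet: large mussels, winkles, dogwhelks, small mussels — 4 of 4 types.

4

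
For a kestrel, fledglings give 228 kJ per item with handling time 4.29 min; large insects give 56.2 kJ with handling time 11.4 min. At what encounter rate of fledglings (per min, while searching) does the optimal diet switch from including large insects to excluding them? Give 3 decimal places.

The zero-one rule: include large insects iff E₂/h₂ > λE₁/(1+λh₁). Equality gives the switch point.
λE₁h₂ = E₂ + λE₂h₁ ⇒ λ = E₂/(E₁h₂ − E₂h₁) = 56.2/(2599 − 241.1) = 0.02383 per min.

0.024 per min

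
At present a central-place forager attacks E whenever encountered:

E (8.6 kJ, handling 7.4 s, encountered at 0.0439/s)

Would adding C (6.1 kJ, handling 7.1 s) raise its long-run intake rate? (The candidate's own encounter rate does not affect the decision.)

On E alone, R = ΣλE/(1+Σλh) = 0.3775/1.325 = 0.285 kJ/s.
Profitability of C: 6.1/7.1 = 0.8592 kJ/s.
0.8592 > 0.285, so adding C raises the average — include it.

Yes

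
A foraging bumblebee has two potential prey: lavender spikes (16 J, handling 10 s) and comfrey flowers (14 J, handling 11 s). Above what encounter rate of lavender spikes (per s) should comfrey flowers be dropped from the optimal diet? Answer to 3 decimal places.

The zero-one rule: include comfrey flowers iff E₂/h₂ > λE₁/(1+λh₁). Equality gives the switch point.
λE₁h₂ = E₂ + λE₂h₁ ⇒ λ = E₂/(E₁h₂ − E₂h₁) = 14/(176 − 140) = 0.3889 per s.

0.389 per s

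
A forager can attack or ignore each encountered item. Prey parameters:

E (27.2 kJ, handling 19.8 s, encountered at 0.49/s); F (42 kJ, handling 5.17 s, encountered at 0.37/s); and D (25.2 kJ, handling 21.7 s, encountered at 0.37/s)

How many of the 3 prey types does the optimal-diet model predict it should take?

1

E/h in descending order: F 8.12, E 1.37, D 1.16 kJ/s. The optimal diet is the largest prefix of this list for which every included type satisfies E_i/h_i > R on the types above it.
Rate on top 1: 5.335. E: 1.37 < 5.335 → exclude; stop.
Optimal diet: F — 1 of 3 types.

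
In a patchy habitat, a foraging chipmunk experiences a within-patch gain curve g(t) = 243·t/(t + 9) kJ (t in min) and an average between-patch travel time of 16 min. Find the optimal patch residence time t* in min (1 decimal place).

Maximise g(t)/(T+t): set derivative to zero → g'(t)(T+t) = g(t).
g'(t) = 243·9/(t + 9)². Setting 243·9/(t+9)² = 243t/[(t+9)(16+t)] gives 9(16+t) = t(t+9), so t² = 9×16 = 144.
t* = √144 = 12 min.

12.0 min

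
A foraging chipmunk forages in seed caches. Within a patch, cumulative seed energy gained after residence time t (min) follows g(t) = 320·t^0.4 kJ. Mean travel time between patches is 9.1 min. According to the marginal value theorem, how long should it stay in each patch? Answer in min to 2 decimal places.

6.07 min

Optimal t* satisfies g'(t*) = g(t*)/(T + t*).
g'(t) = 0.4·320·t^-0.6. Setting 0.4·320·t^-0.6 = 320·t^0.4/(9.1+t) gives 0.4(9.1+t) = t, so 0.60·t = 0.4×9.1.
t* = 0.4×9.1/0.60 = 6.067 min.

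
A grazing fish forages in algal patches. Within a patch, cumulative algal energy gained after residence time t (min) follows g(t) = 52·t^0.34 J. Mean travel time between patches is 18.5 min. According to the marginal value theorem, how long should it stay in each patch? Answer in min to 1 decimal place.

9.5 min

By the marginal value theorem, leave when the instantaneous gain rate g'(t) equals the habitat-wide average g(t)/(T + t).
g'(t) = 0.34·52·t^-0.66. Setting 0.34·52·t^-0.66 = 52·t^0.34/(18.5+t) gives 0.34(18.5+t) = t, so 0.66·t = 0.34×18.5.
t* = 0.34×18.5/0.66 = 9.53 min.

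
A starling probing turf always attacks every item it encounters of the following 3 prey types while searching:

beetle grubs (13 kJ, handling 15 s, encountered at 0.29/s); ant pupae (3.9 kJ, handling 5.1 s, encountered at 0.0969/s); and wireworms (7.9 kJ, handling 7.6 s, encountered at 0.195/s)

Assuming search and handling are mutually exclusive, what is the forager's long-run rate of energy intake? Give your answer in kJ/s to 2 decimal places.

0.78 kJ/s

R = Σλ_iE_i / (1 + Σλ_ih_i)
Numerator: 0.29×13 + 0.0969×3.9 + 0.195×7.9 = 5.688
Denominator: 1 + 0.29×15 + 0.0969×5.1 + 0.195×7.6 = 7.326
R = 5.688/7.326 = 0.7764 kJ/s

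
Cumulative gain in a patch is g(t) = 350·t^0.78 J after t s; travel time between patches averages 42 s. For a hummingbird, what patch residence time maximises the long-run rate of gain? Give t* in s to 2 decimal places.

148.91 s

By the marginal value theorem, leave when the instantaneous gain rate g'(t) equals the habitat-wide average g(t)/(T + t).
g'(t) = 0.78·350·t^-0.22. Setting 0.78·350·t^-0.22 = 350·t^0.78/(42+t) gives 0.78(42+t) = t, so 0.22·t = 0.78×42.
t* = 0.78×42/0.22 = 148.9 s.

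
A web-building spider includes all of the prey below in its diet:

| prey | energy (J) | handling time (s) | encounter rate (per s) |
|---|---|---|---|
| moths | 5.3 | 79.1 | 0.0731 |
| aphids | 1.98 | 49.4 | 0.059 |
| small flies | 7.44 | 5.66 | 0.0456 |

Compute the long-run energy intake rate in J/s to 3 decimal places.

R = Σλ_iE_i / (1 + Σλ_ih_i)
Numerator: 0.0731×5.3 + 0.059×1.98 + 0.0456×7.44 = 0.8435
Denominator: 1 + 0.0731×79.1 + 0.059×49.4 + 0.0456×5.66 = 9.955
R = 0.8435/9.955 = 0.08473 J/s

0.085 J/s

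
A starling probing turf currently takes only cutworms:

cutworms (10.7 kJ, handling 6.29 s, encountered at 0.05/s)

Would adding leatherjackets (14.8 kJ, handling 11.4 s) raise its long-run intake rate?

On cutworms alone, R = ΣλE/(1+Σλh) = 0.535/1.315 = 0.407 kJ/s.
Profitability of leatherjackets: 14.8/11.4 = 1.298 kJ/s.
1.298 > 0.407, so adding leatherjackets raises the average — include it.

Yes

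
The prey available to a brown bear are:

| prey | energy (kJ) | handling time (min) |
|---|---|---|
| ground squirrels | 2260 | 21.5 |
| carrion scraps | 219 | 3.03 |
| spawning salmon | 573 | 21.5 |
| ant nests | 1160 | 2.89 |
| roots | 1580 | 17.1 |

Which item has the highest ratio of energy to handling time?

ant nests

Profitability E/h (kJ/min): ground squirrels = 2260/21.5 = 105, carrion scraps = 219/3.03 = 72.3, spawning salmon = 573/21.5 = 26.7, ant nests = 1160/2.89 = 401, roots = 1580/17.1 = 92.4.
Ranked: ant nests > ground squirrels > roots > carrion scraps > spawning salmon.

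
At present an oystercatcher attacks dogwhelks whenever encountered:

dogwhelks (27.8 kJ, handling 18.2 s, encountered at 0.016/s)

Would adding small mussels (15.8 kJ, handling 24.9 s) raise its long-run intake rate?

Intake rate on the current diet: R = (0.016×27.8) / (1 + 0.016×18.2) = 0.4448/1.291 = 0.3445 kJ/s.
small mussels: E/h = 15.8/24.9 = 0.6345 kJ/s.
Since 0.6345 > R, including small mussels increases the long-run rate.

Yes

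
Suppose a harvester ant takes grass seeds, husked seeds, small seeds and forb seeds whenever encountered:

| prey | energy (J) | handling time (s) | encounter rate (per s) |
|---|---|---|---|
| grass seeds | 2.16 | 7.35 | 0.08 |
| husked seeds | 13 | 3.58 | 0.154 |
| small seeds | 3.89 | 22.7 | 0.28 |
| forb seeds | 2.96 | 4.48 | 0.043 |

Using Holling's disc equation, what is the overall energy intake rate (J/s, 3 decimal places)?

0.390 J/s

R = Σλ_iE_i / (1 + Σλ_ih_i)
Numerator: 0.08×2.16 + 0.154×13 + 0.28×3.89 + 0.043×2.96 = 3.391
Denominator: 1 + 0.08×7.35 + 0.154×3.58 + 0.28×22.7 + 0.043×4.48 = 8.688
R = 3.391/8.688 = 0.3903 J/s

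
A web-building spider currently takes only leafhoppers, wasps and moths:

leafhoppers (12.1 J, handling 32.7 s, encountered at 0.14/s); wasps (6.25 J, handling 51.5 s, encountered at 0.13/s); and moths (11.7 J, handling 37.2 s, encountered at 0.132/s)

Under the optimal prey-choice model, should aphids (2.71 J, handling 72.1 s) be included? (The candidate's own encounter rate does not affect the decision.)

Current rate: (0.14×12.1 + 0.13×6.25 + 0.132×11.7)/(1 + 0.14×32.7 + 0.13×51.5 + 0.132×37.2) = 0.2357 J/s.
Profitability of aphids: 2.71/72.1 = 0.03759 J/s.
Since 0.03759 < R, time spent handling aphids is better spent searching.

No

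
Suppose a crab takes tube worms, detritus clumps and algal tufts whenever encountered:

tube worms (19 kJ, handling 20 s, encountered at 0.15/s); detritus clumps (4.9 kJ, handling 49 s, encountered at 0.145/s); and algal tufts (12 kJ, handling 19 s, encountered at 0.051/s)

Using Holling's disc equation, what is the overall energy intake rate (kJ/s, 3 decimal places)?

0.346 kJ/s

R = (0.15×19 + 0.145×4.9 + 0.051×12) / (1 + 0.15×20 + 0.145×49 + 0.051×19) = 4.173/12.07 = 0.3456 kJ/s.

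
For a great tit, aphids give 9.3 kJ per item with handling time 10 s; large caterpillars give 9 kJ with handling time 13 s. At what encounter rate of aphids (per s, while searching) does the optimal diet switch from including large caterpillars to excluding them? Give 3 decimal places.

0.291 per s

The zero-one rule: include large caterpillars iff E₂/h₂ > λE₁/(1+λh₁). Equality gives the switch point.
λE₁h₂ = E₂ + λE₂h₁ ⇒ λ = E₂/(E₁h₂ − E₂h₁) = 9/(120.9 − 90) = 0.2913 per s.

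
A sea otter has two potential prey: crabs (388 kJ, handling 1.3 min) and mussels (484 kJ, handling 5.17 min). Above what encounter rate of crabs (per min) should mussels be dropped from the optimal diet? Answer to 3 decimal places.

At the threshold, the rate on crabs alone equals the profitability of mussels: λ·388/(1 + λ·1.3) = 484/5.17 = 93.62.
Rearranging, λ(388 − 93.62×1.3) = 93.62, so λ = 93.62/266.3 = 0.3516 per min.

0.352 per min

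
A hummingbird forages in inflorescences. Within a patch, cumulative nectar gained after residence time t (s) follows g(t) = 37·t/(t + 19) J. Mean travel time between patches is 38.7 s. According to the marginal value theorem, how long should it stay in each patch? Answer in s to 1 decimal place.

27.1 s

Optimal t* satisfies g'(t*) = g(t*)/(T + t*).
g'(t) = 37·19/(t + 19)². Setting 37·19/(t+19)² = 37t/[(t+19)(38.7+t)] gives 19(38.7+t) = t(t+19), so t² = 19×38.7 = 735.3.
t* = √735.3 = 27.12 s.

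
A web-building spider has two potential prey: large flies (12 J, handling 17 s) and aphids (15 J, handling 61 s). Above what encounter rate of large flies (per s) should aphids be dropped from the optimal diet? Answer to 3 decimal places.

Drop aphids once their profitability E₂/h₂ falls below the rate achievable on large flies alone: E₂/h₂ = λE₁/(1 + λh₁).
Solve for λ: λE₁h₂ = E₂(1 + λh₁) → λ(E₁h₂ − E₂h₁) = E₂ → λ = E₂/(E₁h₂ − E₂h₁).
λ = 15/(12×61 − 15×17) = 15/477 = 0.03145 per s.

0.031 per s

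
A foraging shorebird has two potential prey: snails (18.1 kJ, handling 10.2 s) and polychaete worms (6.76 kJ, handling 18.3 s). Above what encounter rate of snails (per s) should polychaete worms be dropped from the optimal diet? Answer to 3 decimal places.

0.026 per s

The zero-one rule: include polychaete worms iff E₂/h₂ > λE₁/(1+λh₁). Equality gives the switch point.
λE₁h₂ = E₂ + λE₂h₁ ⇒ λ = E₂/(E₁h₂ − E₂h₁) = 6.76/(331.2 − 68.95) = 0.02577 per s.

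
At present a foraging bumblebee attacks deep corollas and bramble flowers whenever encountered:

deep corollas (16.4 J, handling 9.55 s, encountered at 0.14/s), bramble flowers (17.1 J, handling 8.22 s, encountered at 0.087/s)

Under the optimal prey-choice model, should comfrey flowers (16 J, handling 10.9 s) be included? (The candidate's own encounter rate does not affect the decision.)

On deep corollas and bramble flowers alone, R = ΣλE/(1+Σλh) = 3.784/3.052 = 1.24 J/s.
comfrey flowers: E/h = 16/10.9 = 1.468 J/s.
1.468 > 1.24, so adding comfrey flowers raises the average — include it.

Yes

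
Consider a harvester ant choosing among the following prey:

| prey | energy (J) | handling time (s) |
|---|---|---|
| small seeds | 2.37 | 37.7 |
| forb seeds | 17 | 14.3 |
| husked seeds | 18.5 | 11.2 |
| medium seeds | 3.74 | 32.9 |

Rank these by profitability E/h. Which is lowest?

small seeds

In descending order of E/h:
husked seeds: 18.5/11.2 = 1.65 J/s
forb seeds: 17/14.3 = 1.19 J/s
medium seeds: 3.74/32.9 = 0.114 J/s
small seeds: 2.37/37.7 = 0.0629 J/s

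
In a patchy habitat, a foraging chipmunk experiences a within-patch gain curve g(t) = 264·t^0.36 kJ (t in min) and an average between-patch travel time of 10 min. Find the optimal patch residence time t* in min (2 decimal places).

5.62 min

Maximise g(t)/(T+t): set derivative to zero → g'(t)(T+t) = g(t).
g'(t) = 0.36·264·t^-0.64. Setting 0.36·264·t^-0.64 = 264·t^0.36/(10+t) gives 0.36(10+t) = t, so 0.64·t = 0.36×10.
t* = 0.36×10/0.64 = 5.625 min.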